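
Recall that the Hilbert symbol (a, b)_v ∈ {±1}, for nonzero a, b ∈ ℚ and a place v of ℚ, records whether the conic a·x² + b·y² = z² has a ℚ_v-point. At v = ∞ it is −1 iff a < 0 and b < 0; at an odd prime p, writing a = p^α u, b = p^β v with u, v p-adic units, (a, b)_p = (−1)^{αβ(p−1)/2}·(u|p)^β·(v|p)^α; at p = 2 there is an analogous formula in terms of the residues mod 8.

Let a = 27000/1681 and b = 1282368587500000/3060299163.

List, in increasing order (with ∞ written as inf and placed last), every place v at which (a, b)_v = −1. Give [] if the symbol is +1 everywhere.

[2, 3, 5, 11]

(a, b) ≡ (30, 858) mod (ℚ^×)²; places V = {2, 3, 5, 7, 11, 13, 19, 41, ∞}.
(a,b)_19: α=0, u≡17; β=-2, v≡2 (mod 19); (17|19)=+1, (2|19)=-1; sign (−1)^0·+1^-2·-1^0 = +1.
(a,b)_11: α=0, u≡8; β=5, v≡9 (mod 11); (8|11)=-1, (9|11)=+1; sign (−1)^0·-1^5·+1^0 = -1.
(a,b)_13: α=0, u≡3; β=1, v≡9 (mod 13); (3|13)=+1, (9|13)=+1; sign (−1)^0·+1^1·+1^0 = +1.
(a,b)_5: α=3, u≡1; β=8, v≡3 (mod 5); (1|5)=+1, (3|5)=-1; sign (−1)^0·+1^8·-1^3 = -1.
(a,b)_41: α=-2, u≡22; β=-4, v≡15 (mod 41); (22|41)=-1, (15|41)=-1; sign (−1)^0·-1^-4·-1^-2 = +1.
(a,b)_3: α=3, u≡1; β=-1, v≡1 (mod 3); (1|3)=+1, (1|3)=+1; sign (−1)^1·+1^-1·+1^3 = -1.
(a,b)_∞: sgn(30)=+, sgn(858)=+, so +1.
(a,b)_7: α=0, u≡1; β=2, v≡2 (mod 7); (1|7)=+1, (2|7)=+1; sign (−1)^0·+1^2·+1^0 = +1.
(a,b)_2: α=3, β=5; u≡7, v≡5 (mod 8); ε(u)ε(v)=1·0, αω(v)=3·1, βω(u)=5·0; sum ≡ 1  ⇒  -1.
Ram(30, 858) = {2, 3, 5, 11}; no ℚ_2-point on the conic.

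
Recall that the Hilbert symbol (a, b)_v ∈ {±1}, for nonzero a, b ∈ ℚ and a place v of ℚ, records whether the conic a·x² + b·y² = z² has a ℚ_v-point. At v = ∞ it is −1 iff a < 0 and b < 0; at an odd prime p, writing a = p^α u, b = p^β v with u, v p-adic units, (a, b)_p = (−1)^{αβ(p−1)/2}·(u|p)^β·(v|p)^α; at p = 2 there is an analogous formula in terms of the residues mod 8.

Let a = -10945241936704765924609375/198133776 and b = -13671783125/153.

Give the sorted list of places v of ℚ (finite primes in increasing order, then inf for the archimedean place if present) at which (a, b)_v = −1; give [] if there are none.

Mod squares: a ≡ -7, b ≡ -1309. Check v ∈ {∞, 2, 3, 5, 7, 11, 13, 17, 23, 29, 41}.
v=2: v_2(a)=-4, v_2(b)=0; units ≡ 1, 3 (mod 8); ε·ε+αω+βω = 0·1+-4·1+0·0 ≡ 0  ⇒  (a,b)_2 = +1.
v=23: a=23^-2·(≡18), b=23^0·(≡18) mod 23; (18|23)=+1, (18|23)=+1; (−1)^{-2·0·11}·(+1)^0·(+1)^-2 = +1.
v=13: a=13^2·(≡7), b=13^2·(≡3) mod 13; (7|13)=-1, (3|13)=+1; (−1)^{2·2·6}·(-1)^2·(+1)^2 = +1.
v=11: a=11^2·(≡3), b=11^1·(≡2) mod 11; (3|11)=+1, (2|11)=-1; (−1)^{2·1·5}·(+1)^1·(-1)^2 = +1.
v=∞: -7 < 0 and -1309 < 0  ⇒  (a,b)_∞ = -1.
v=17: a=17^-2·(≡14), b=17^-1·(≡8) mod 17; (14|17)=-1, (8|17)=+1; (−1)^{-2·-1·8}·(-1)^-1·(+1)^-2 = -1.
v=29: a=29^2·(≡20), b=29^0·(≡13) mod 29; (20|29)=+1, (13|29)=+1; (−1)^{2·0·14}·(+1)^0·(+1)^2 = +1.
v=41: a=41^6·(≡24), b=41^2·(≡22) mod 41; (24|41)=-1, (22|41)=-1; (−1)^{6·2·20}·(-1)^2·(-1)^6 = +1.
v=7: a=7^3·(≡6), b=7^1·(≡1) mod 7; (6|7)=-1, (1|7)=+1; (−1)^{3·1·3}·(-1)^1·(+1)^3 = +1.
v=5: a=5^8·(≡3), b=5^4·(≡4) mod 5; (3|5)=-1, (4|5)=+1; (−1)^{8·4·2}·(-1)^4·(+1)^8 = +1.
v=3: a=3^-4·(≡2), b=3^-2·(≡2) mod 3; (2|3)=-1, (2|3)=-1; (−1)^{-4·-2·1}·(-1)^-2·(-1)^-4 = +1.
(-7, -1309 / ℚ) ramifies at {17, ∞}: a division algebra.

[17, inf]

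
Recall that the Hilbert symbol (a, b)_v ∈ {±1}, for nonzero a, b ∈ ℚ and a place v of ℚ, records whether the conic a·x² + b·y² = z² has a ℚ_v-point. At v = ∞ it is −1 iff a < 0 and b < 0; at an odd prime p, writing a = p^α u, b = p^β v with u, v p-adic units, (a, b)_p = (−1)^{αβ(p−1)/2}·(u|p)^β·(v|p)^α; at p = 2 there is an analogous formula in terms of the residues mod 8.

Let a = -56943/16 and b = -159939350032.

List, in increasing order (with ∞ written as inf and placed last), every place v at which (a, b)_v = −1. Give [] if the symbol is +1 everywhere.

Mod squares: a ≡ -703, b ≡ -149017. Check v ∈ {∞, 2, 3, 7, 11, 19, 23, 31, 37}.
v=∞: -703 < 0 and -149017 < 0  ⇒  (a,b)_∞ = -1.
v=2: v_2(a)=-4, v_2(b)=4; units ≡ 1, 7 (mod 8); ε·ε+αω+βω = 0·1+-4·0+4·0 ≡ 0  ⇒  (a,b)_2 = +1.
v=19: a=19^1·(≡11), b=19^1·(≡1) mod 19; (11|19)=+1, (1|19)=+1; (−1)^{1·1·9}·(+1)^1·(+1)^1 = -1.
v=23: a=23^0·(≡19), b=23^1·(≡7) mod 23; (19|23)=-1, (7|23)=-1; (−1)^{0·1·11}·(-1)^1·(-1)^0 = -1.
v=3: a=3^4·(≡2), b=3^0·(≡2) mod 3; (2|3)=-1, (2|3)=-1; (−1)^{4·0·1}·(-1)^0·(-1)^4 = +1.
v=11: a=11^0·(≡3), b=11^1·(≡9) mod 11; (3|11)=+1, (9|11)=+1; (−1)^{0·1·5}·(+1)^1·(+1)^0 = +1.
v=37: a=37^1·(≡31), b=37^2·(≡22) mod 37; (31|37)=-1, (22|37)=-1; (−1)^{1·2·18}·(-1)^2·(-1)^1 = -1.
v=7: a=7^0·(≡1), b=7^2·(≡6) mod 7; (1|7)=+1, (6|7)=-1; (−1)^{0·2·3}·(+1)^2·(-1)^0 = +1.
v=31: a=31^0·(≡8), b=31^1·(≡3) mod 31; (8|31)=+1, (3|31)=-1; (−1)^{0·1·15}·(+1)^1·(-1)^0 = +1.
Ram(-703, -149017) = {19, 23, 37, ∞}; no ℚ_19-point on the conic.

[19, 23, 37, inf]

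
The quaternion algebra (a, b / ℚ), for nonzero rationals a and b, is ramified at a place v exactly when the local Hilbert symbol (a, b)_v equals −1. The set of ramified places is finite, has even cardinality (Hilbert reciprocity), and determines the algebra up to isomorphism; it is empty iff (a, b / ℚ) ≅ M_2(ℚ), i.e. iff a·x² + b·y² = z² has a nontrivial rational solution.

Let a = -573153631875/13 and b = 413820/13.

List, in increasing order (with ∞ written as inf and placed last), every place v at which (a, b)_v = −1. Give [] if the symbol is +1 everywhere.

[5, 13, 19, 47]

(a, b) ≡ (-10947287, 1235) mod (ℚ^×)²; places V = {2, 3, 5, 11, 13, 19, 23, 41, 47, ∞}.
(a,b)_∞: sgn(-10947287)=−, sgn(1235)=+, so +1.
(a,b)_3: α=2, u≡1; β=2, v≡2 (mod 3); (1|3)=+1, (2|3)=-1; sign (−1)^0·+1^2·-1^2 = +1.
(a,b)_2: α=0, β=2; u≡1, v≡3 (mod 8); ε(u)ε(v)=0·1, αω(v)=0·1, βω(u)=2·0; sum ≡ 0  ⇒  +1.
(a,b)_5: α=4, u≡3; β=1, v≡3 (mod 5); (3|5)=-1, (3|5)=-1; sign (−1)^0·-1^1·-1^4 = -1.
(a,b)_41: α=1, u≡7; β=0, v≡10 (mod 41); (7|41)=-1, (10|41)=+1; sign (−1)^0·-1^0·+1^1 = +1.
(a,b)_13: α=-1, u≡7; β=-1, v≡4 (mod 13); (7|13)=-1, (4|13)=+1; sign (−1)^0·-1^-1·+1^-1 = -1.
(a,b)_11: α=2, u≡1; β=2, v≡5 (mod 11); (1|11)=+1, (5|11)=+1; sign (−1)^0·+1^2·+1^2 = +1.
(a,b)_23: α=1, u≡18; β=0, v≡18 (mod 23); (18|23)=+1, (18|23)=+1; sign (−1)^0·+1^0·+1^1 = +1.
(a,b)_47: α=1, u≡44; β=0, v≡35 (mod 47); (44|47)=-1, (35|47)=-1; sign (−1)^0·-1^0·-1^1 = -1.
(a,b)_19: α=1, u≡12; β=1, v≡18 (mod 19); (12|19)=-1, (18|19)=-1; sign (−1)^1·-1^1·-1^1 = -1.
Ram(-10947287, 1235) = {5, 13, 19, 47}; no ℚ_5-point on the conic.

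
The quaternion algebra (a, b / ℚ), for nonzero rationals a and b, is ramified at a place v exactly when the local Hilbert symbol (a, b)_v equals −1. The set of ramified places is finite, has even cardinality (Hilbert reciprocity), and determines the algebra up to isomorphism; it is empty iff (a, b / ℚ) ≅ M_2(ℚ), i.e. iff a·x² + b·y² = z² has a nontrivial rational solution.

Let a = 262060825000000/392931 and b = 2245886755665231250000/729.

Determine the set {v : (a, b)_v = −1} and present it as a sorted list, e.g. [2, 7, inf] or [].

Mod squares: a ≡ 84227, b ≡ 37. Check v ∈ {∞, 2, 3, 5, 7, 11, 13, 19, 31, 37}.
v=3: a=3^-6·(≡2), b=3^-6·(≡1) mod 3; (2|3)=-1, (1|3)=+1; (−1)^{-6·-6·1}·(-1)^-6·(+1)^-6 = +1.
v=∞: 84227 > 0 and 37 > 0  ⇒  (a,b)_∞ = +1.
v=7: a=7^-2·(≡3), b=7^0·(≡2) mod 7; (3|7)=-1, (2|7)=+1; (−1)^{-2·0·3}·(-1)^0·(+1)^-2 = +1.
v=11: a=11^-1·(≡1), b=11^2·(≡5) mod 11; (1|11)=+1, (5|11)=+1; (−1)^{-1·2·5}·(+1)^2·(+1)^-1 = +1.
v=5: a=5^8·(≡2), b=5^8·(≡3) mod 5; (2|5)=-1, (3|5)=-1; (−1)^{8·8·2}·(-1)^8·(-1)^8 = +1.
v=13: a=13^1·(≡6), b=13^2·(≡11) mod 13; (6|13)=-1, (11|13)=-1; (−1)^{1·2·6}·(-1)^2·(-1)^1 = -1.
v=31: a=31^1·(≡10), b=31^2·(≡13) mod 31; (10|31)=+1, (13|31)=-1; (−1)^{1·2·15}·(+1)^2·(-1)^1 = -1.
v=2: v_2(a)=6, v_2(b)=4; units ≡ 3, 5 (mod 8); ε·ε+αω+βω = 1·0+6·1+4·1 ≡ 0  ⇒  (a,b)_2 = +1.
v=19: a=19^1·(≡5), b=19^2·(≡2) mod 19; (5|19)=+1, (2|19)=-1; (−1)^{1·2·9}·(+1)^2·(-1)^1 = -1.
v=37: a=37^2·(≡22), b=37^3·(≡21) mod 37; (22|37)=-1, (21|37)=+1; (−1)^{2·3·18}·(-1)^3·(+1)^2 = -1.
Ram(84227, 37) = {13, 19, 31, 37}; no ℚ_13-point on the conic.

[13, 19, 31, 37]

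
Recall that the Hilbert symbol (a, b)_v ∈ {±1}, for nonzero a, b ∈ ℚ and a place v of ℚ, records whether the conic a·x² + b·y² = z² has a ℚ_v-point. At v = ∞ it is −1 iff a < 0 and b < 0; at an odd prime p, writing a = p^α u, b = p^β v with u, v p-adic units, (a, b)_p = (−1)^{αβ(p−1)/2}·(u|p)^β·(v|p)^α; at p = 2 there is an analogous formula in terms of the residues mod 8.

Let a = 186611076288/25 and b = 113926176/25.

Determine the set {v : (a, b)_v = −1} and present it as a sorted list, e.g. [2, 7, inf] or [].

[2, 13]

Mod squares: a ≡ 483, b ≡ 1794. Check v ∈ {∞, 2, 3, 5, 7, 13, 23}.
v=5: a=5^-2·(≡3), b=5^-2·(≡1) mod 5; (3|5)=-1, (1|5)=+1; (−1)^{-2·-2·2}·(-1)^-2·(+1)^-2 = +1.
v=∞: 483 > 0 and 1794 > 0  ⇒  (a,b)_∞ = +1.
v=2: v_2(a)=6, v_2(b)=5; units ≡ 3, 1 (mod 8); ε·ε+αω+βω = 1·0+6·0+5·1 ≡ 1  ⇒  (a,b)_2 = -1.
v=7: a=7^3·(≡5), b=7^2·(≡4) mod 7; (5|7)=-1, (4|7)=+1; (−1)^{3·2·3}·(-1)^2·(+1)^3 = +1.
v=13: a=13^2·(≡7), b=13^1·(≡8) mod 13; (7|13)=-1, (8|13)=-1; (−1)^{2·1·6}·(-1)^1·(-1)^2 = -1.
v=23: a=23^1·(≡11), b=23^1·(≡16) mod 23; (11|23)=-1, (16|23)=+1; (−1)^{1·1·11}·(-1)^1·(+1)^1 = +1.
v=3: a=3^7·(≡2), b=3^5·(≡1) mod 3; (2|3)=-1, (1|3)=+1; (−1)^{7·5·1}·(-1)^5·(+1)^7 = +1.
Ram(483, 1794) = {2, 13}; no ℚ_2-point on the conic.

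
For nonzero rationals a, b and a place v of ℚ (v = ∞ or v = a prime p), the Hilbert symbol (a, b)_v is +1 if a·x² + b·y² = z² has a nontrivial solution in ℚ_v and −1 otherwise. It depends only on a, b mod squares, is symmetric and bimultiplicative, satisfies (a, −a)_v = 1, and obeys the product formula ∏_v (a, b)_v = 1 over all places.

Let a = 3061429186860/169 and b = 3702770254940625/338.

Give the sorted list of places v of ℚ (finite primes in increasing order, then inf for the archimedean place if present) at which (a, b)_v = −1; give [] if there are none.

Mod squares: a ≡ 24035, b ≡ 690. Check v ∈ {∞, 2, 3, 5, 11, 13, 19, 23}.
v=2: v_2(a)=2, v_2(b)=-1; units ≡ 3, 1 (mod 8); ε·ε+αω+βω = 1·0+2·0+-1·1 ≡ 1  ⇒  (a,b)_2 = -1.
v=19: a=19^3·(≡5), b=19^4·(≡6) mod 19; (5|19)=+1, (6|19)=+1; (−1)^{3·4·9}·(+1)^4·(+1)^3 = +1.
v=3: a=3^6·(≡2), b=3^3·(≡2) mod 3; (2|3)=-1, (2|3)=-1; (−1)^{6·3·1}·(-1)^3·(-1)^6 = -1.
v=∞: 24035 > 0 and 690 > 0  ⇒  (a,b)_∞ = +1.
v=11: a=11^3·(≡2), b=11^4·(≡8) mod 11; (2|11)=-1, (8|11)=-1; (−1)^{3·4·5}·(-1)^4·(-1)^3 = -1.
v=13: a=13^-2·(≡5), b=13^-2·(≡12) mod 13; (5|13)=-1, (12|13)=+1; (−1)^{-2·-2·6}·(-1)^-2·(+1)^-2 = +1.
v=23: a=23^1·(≡21), b=23^1·(≡11) mod 23; (21|23)=-1, (11|23)=-1; (−1)^{1·1·11}·(-1)^1·(-1)^1 = -1.
v=5: a=5^1·(≡3), b=5^5·(≡2) mod 5; (3|5)=-1, (2|5)=-1; (−1)^{1·5·2}·(-1)^5·(-1)^1 = +1.
|Ram(24035, 690)| = 4, even; anisotropic at {2, 3, 11, 23}.

[2, 3, 11, 23]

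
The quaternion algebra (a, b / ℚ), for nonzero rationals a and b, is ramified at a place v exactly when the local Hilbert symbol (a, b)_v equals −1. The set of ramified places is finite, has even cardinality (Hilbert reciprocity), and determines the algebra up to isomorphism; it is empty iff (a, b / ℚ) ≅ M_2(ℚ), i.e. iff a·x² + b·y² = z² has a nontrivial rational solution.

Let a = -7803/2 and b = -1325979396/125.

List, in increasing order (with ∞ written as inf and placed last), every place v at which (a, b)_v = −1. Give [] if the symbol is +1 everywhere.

(a, b) ≡ (-6, -5) mod (ℚ^×)²; places V = {2, 3, 5, 7, 17, ∞}.
(a,b)_7: α=0, u≡1; β=2, v≡1 (mod 7); (1|7)=+1, (1|7)=+1; sign (−1)^0·+1^2·+1^0 = +1.
(a,b)_∞: sgn(-6)=−, sgn(-5)=−, so -1.
(a,b)_2: α=-1, β=2; u≡5, v≡3 (mod 8); ε(u)ε(v)=0·1, αω(v)=-1·1, βω(u)=2·1; sum ≡ 1  ⇒  -1.
(a,b)_5: α=0, u≡1; β=-3, v≡4 (mod 5); (1|5)=+1, (4|5)=+1; sign (−1)^0·+1^-3·+1^0 = +1.
(a,b)_17: α=2, u≡12; β=4, v≡6 (mod 17); (12|17)=-1, (6|17)=-1; sign (−1)^0·-1^4·-1^2 = +1.
(a,b)_3: α=3, u≡1; β=4, v≡1 (mod 3); (1|3)=+1, (1|3)=+1; sign (−1)^0·+1^4·+1^3 = +1.
(-6, -5 / ℚ) ramifies at {2, ∞}: a division algebra.

[2, inf]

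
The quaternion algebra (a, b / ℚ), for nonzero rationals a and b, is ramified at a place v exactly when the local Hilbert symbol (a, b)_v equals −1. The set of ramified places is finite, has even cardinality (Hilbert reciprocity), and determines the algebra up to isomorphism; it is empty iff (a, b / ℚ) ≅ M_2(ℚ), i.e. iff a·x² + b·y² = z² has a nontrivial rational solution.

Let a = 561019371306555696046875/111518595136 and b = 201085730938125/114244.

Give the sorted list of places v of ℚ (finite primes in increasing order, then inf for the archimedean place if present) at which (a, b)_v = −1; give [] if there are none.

Mod squares: a ≡ 3, b ≡ 4301. Check v ∈ {∞, 2, 3, 5, 11, 13, 17, 19, 23, 31}.
v=2: v_2(a)=-6, v_2(b)=-2; units ≡ 3, 5 (mod 8); ε·ε+αω+βω = 1·0+-6·1+-2·1 ≡ 0  ⇒  (a,b)_2 = +1.
v=5: a=5^6·(≡2), b=5^4·(≡4) mod 5; (2|5)=-1, (4|5)=+1; (−1)^{6·4·2}·(-1)^4·(+1)^6 = +1.
v=23: a=23^2·(≡3), b=23^1·(≡4) mod 23; (3|23)=+1, (4|23)=+1; (−1)^{2·1·11}·(+1)^1·(+1)^2 = +1.
v=17: a=17^2·(≡6), b=17^1·(≡15) mod 17; (6|17)=-1, (15|17)=+1; (−1)^{2·1·8}·(-1)^1·(+1)^2 = -1.
v=3: a=3^7·(≡1), b=3^4·(≡2) mod 3; (1|3)=+1, (2|3)=-1; (−1)^{7·4·1}·(+1)^4·(-1)^7 = -1.
v=∞: 3 > 0 and 4301 > 0  ⇒  (a,b)_∞ = +1.
v=31: a=31^6·(≡11), b=31^4·(≡12) mod 31; (11|31)=-1, (12|31)=-1; (−1)^{6·4·15}·(-1)^4·(-1)^6 = +1.
v=11: a=11^2·(≡9), b=11^1·(≡10) mod 11; (9|11)=+1, (10|11)=-1; (−1)^{2·1·5}·(+1)^1·(-1)^2 = +1.
v=19: a=19^-2·(≡2), b=19^0·(≡5) mod 19; (2|19)=-1, (5|19)=+1; (−1)^{-2·0·9}·(-1)^0·(+1)^-2 = +1.
v=13: a=13^-6·(≡4), b=13^-4·(≡5) mod 13; (4|13)=+1, (5|13)=-1; (−1)^{-6·-4·6}·(+1)^-4·(-1)^-6 = +1.
|Ram(3, 4301)| = 2, even; anisotropic at {3, 17}.

[3, 17]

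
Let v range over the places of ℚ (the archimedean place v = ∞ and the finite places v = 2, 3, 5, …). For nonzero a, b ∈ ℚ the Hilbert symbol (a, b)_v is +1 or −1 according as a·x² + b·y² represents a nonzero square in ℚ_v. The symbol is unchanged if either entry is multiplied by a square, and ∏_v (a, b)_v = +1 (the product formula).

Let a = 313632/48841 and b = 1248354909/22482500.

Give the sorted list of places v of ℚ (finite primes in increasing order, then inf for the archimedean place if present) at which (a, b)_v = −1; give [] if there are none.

Mod squares: a ≡ 2, b ≡ 493. Check v ∈ {∞, 2, 3, 5, 11, 13, 17, 23, 29}.
v=17: a=17^-2·(≡1), b=17^-1·(≡6) mod 17; (1|17)=+1, (6|17)=-1; (−1)^{-2·-1·8}·(+1)^-1·(-1)^-2 = +1.
v=5: a=5^0·(≡2), b=5^-4·(≡2) mod 5; (2|5)=-1, (2|5)=-1; (−1)^{0·-4·2}·(-1)^-4·(-1)^0 = +1.
v=∞: 2 > 0 and 493 > 0  ⇒  (a,b)_∞ = +1.
v=2: v_2(a)=5, v_2(b)=-2; units ≡ 1, 5 (mod 8); ε·ε+αω+βω = 0·0+5·1+-2·0 ≡ 1  ⇒  (a,b)_2 = -1.
v=11: a=11^2·(≡7), b=11^0·(≡3) mod 11; (7|11)=-1, (3|11)=+1; (−1)^{2·0·5}·(-1)^0·(+1)^2 = +1.
v=29: a=29^0·(≡11), b=29^1·(≡14) mod 29; (11|29)=-1, (14|29)=-1; (−1)^{0·1·14}·(-1)^1·(-1)^0 = -1.
v=3: a=3^4·(≡2), b=3^16·(≡1) mod 3; (2|3)=-1, (1|3)=+1; (−1)^{4·16·1}·(-1)^16·(+1)^4 = +1.
v=23: a=23^0·(≡8), b=23^-2·(≡15) mod 23; (8|23)=+1, (15|23)=-1; (−1)^{0·-2·11}·(+1)^-2·(-1)^0 = +1.
v=13: a=13^-2·(≡11), b=13^0·(≡9) mod 13; (11|13)=-1, (9|13)=+1; (−1)^{-2·0·6}·(-1)^0·(+1)^-2 = +1.
(2, 493 / ℚ) ramifies at {2, 29}: a division algebra.

[2, 29]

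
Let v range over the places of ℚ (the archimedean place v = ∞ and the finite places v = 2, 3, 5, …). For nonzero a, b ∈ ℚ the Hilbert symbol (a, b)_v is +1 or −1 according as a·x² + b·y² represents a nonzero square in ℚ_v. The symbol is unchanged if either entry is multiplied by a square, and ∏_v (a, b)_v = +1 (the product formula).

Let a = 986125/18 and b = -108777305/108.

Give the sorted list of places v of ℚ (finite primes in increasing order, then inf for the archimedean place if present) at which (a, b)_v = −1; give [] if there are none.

[2, 3, 13, 17, 23, 41]

(a, b) ≡ (1610, -135915) mod (ℚ^×)²; places V = {2, 3, 5, 7, 13, 17, 23, 41, ∞}.
(a,b)_2: α=-1, β=-2; u≡5, v≡5 (mod 8); ε(u)ε(v)=0·0, αω(v)=-1·1, βω(u)=-2·1; sum ≡ 1  ⇒  -1.
(a,b)_∞: sgn(1610)=+, sgn(-135915)=−, so +1.
(a,b)_17: α=0, u≡6; β=1, v≡14 (mod 17); (6|17)=-1, (14|17)=-1; sign (−1)^0·-1^1·-1^0 = -1.
(a,b)_23: α=1, u≡4; β=0, v≡10 (mod 23); (4|23)=+1, (10|23)=-1; sign (−1)^0·+1^0·-1^1 = -1.
(a,b)_13: α=0, u≡2; β=1, v≡1 (mod 13); (2|13)=-1, (1|13)=+1; sign (−1)^0·-1^1·+1^0 = -1.
(a,b)_7: α=3, u≡3; β=4, v≡2 (mod 7); (3|7)=-1, (2|7)=+1; sign (−1)^0·-1^4·+1^3 = +1.
(a,b)_5: α=3, u≡3; β=1, v≡3 (mod 5); (3|5)=-1, (3|5)=-1; sign (−1)^0·-1^1·-1^3 = +1.
(a,b)_41: α=0, u≡11; β=1, v≡27 (mod 41); (11|41)=-1, (27|41)=-1; sign (−1)^0·-1^1·-1^0 = -1.
(a,b)_3: α=-2, u≡2; β=-3, v≡1 (mod 3); (2|3)=-1, (1|3)=+1; sign (−1)^0·-1^-3·+1^-2 = -1.
Ram(1610, -135915) = {2, 3, 13, 17, 23, 41}; no ℚ_2-point on the conic.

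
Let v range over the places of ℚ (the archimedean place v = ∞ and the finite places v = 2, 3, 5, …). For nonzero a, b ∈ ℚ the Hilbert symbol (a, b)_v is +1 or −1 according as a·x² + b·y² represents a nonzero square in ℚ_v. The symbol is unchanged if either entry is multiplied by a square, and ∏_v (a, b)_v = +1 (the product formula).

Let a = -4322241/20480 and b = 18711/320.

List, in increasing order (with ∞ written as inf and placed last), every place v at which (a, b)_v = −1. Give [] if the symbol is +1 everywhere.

[2, 11]

(a, b) ≡ (-5, 1155) mod (ℚ^×)²; places V = {2, 3, 5, 7, 11, ∞}.
(a,b)_3: α=6, u≡1; β=5, v≡1 (mod 3); (1|3)=+1, (1|3)=+1; sign (−1)^0·+1^5·+1^6 = +1.
(a,b)_7: α=2, u≡1; β=1, v≡4 (mod 7); (1|7)=+1, (4|7)=+1; sign (−1)^0·+1^1·+1^2 = +1.
(a,b)_2: α=-12, β=-6; u≡3, v≡3 (mod 8); ε(u)ε(v)=1·1, αω(v)=-12·1, βω(u)=-6·1; sum ≡ 1  ⇒  -1.
(a,b)_∞: sgn(-5)=−, sgn(1155)=+, so +1.
(a,b)_11: α=2, u≡2; β=1, v≡7 (mod 11); (2|11)=-1, (7|11)=-1; sign (−1)^0·-1^1·-1^2 = -1.
(a,b)_5: α=-1, u≡4; β=-1, v≡4 (mod 5); (4|5)=+1, (4|5)=+1; sign (−1)^0·+1^-1·+1^-1 = +1.
(-5, 1155 / ℚ) ramifies at {2, 11}: a division algebra.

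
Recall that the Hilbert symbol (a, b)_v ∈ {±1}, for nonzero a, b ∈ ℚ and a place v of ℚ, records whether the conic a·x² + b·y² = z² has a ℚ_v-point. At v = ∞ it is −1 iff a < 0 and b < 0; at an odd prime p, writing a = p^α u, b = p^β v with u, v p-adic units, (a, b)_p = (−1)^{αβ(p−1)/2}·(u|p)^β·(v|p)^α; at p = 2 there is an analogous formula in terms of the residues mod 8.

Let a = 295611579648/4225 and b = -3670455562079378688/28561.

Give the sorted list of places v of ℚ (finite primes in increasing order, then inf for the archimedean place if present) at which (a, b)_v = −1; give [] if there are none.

[3, 7, 11, 19, 23, 41]

Mod squares: a ≡ 128303637, b ≡ -93. Check v ∈ {∞, 2, 3, 5, 7, 11, 13, 19, 23, 31, 41}.
v=31: a=31^1·(≡12), b=31^1·(≡1) mod 31; (12|31)=-1, (1|31)=+1; (−1)^{1·1·15}·(-1)^1·(+1)^1 = +1.
v=19: a=19^1·(≡10), b=19^2·(≡10) mod 19; (10|19)=-1, (10|19)=-1; (−1)^{1·2·9}·(-1)^2·(-1)^1 = -1.
v=3: a=3^3·(≡2), b=3^5·(≡2) mod 3; (2|3)=-1, (2|3)=-1; (−1)^{3·5·1}·(-1)^5·(-1)^3 = -1.
v=5: a=5^-2·(≡2), b=5^0·(≡2) mod 5; (2|5)=-1, (2|5)=-1; (−1)^{-2·0·2}·(-1)^0·(-1)^-2 = +1.
v=2: v_2(a)=8, v_2(b)=8; units ≡ 5, 3 (mod 8); ε·ε+αω+βω = 0·1+8·1+8·1 ≡ 0  ⇒  (a,b)_2 = +1.
v=7: a=7^1·(≡1), b=7^2·(≡5) mod 7; (1|7)=+1, (5|7)=-1; (−1)^{1·2·3}·(+1)^2·(-1)^1 = -1.
v=41: a=41^1·(≡5), b=41^2·(≡35) mod 41; (5|41)=+1, (35|41)=-1; (−1)^{1·2·20}·(+1)^2·(-1)^1 = -1.
v=11: a=11^1·(≡2), b=11^2·(≡2) mod 11; (2|11)=-1, (2|11)=-1; (−1)^{1·2·5}·(-1)^2·(-1)^1 = -1.
v=23: a=23^1·(≡17), b=23^2·(≡21) mod 23; (17|23)=-1, (21|23)=-1; (−1)^{1·2·11}·(-1)^2·(-1)^1 = -1.
v=13: a=13^-2·(≡5), b=13^-4·(≡8) mod 13; (5|13)=-1, (8|13)=-1; (−1)^{-2·-4·6}·(-1)^-4·(-1)^-2 = +1.
v=∞: 128303637 > 0 and -93 < 0  ⇒  (a,b)_∞ = +1.
(128303637, -93 / ℚ) ramifies at {3, 7, 11, 19, 23, 41}: a division algebra.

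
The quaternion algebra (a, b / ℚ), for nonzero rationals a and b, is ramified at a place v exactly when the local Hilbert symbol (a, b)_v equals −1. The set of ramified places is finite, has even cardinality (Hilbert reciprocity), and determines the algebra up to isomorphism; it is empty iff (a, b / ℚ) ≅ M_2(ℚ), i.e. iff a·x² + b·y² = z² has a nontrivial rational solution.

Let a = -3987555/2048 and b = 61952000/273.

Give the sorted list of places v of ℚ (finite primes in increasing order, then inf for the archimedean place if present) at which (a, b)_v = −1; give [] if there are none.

[2, 3]

(a, b) ≡ (-390, 1365) mod (ℚ^×)²; places V = {2, 3, 5, 7, 11, 13, ∞}.
(a,b)_11: α=2, u≡6; β=2, v≡3 (mod 11); (6|11)=-1, (3|11)=+1; sign (−1)^0·-1^2·+1^2 = +1.
(a,b)_2: α=-11, β=12; u≡5, v≡5 (mod 8); ε(u)ε(v)=0·0, αω(v)=-11·1, βω(u)=12·1; sum ≡ 1  ⇒  -1.
(a,b)_5: α=1, u≡3; β=3, v≡2 (mod 5); (3|5)=-1, (2|5)=-1; sign (−1)^0·-1^3·-1^1 = +1.
(a,b)_13: α=3, u≡10; β=-1, v≡4 (mod 13); (10|13)=+1, (4|13)=+1; sign (−1)^0·+1^-1·+1^3 = +1.
(a,b)_7: α=0, u≡4; β=-1, v≡3 (mod 7); (4|7)=+1, (3|7)=-1; sign (−1)^0·+1^-1·-1^0 = +1.
(a,b)_∞: sgn(-390)=−, sgn(1365)=+, so +1.
(a,b)_3: α=1, u≡2; β=-1, v≡2 (mod 3); (2|3)=-1, (2|3)=-1; sign (−1)^1·-1^-1·-1^1 = -1.
Ram(-390, 1365) = {2, 3}; no ℚ_2-point on the conic.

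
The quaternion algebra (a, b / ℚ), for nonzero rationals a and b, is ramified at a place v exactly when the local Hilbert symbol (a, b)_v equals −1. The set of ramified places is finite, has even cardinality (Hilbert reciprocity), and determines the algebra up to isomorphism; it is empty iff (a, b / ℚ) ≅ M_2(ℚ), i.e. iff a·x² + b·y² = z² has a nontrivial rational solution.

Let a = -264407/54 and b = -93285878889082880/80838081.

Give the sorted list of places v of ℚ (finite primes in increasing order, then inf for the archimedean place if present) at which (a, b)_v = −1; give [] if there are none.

[5, 7, 11, inf]

(a, b) ≡ (-858, -455) mod (ℚ^×)²; places V = {2, 3, 5, 7, 11, 13, 37, 43, ∞}.
(a,b)_∞: sgn(-858)=−, sgn(-455)=−, so -1.
(a,b)_43: α=2, u≡30; β=4, v≡18 (mod 43); (30|43)=-1, (18|43)=-1; sign (−1)^0·-1^4·-1^2 = +1.
(a,b)_11: α=1, u≡2; β=4, v≡10 (mod 11); (2|11)=-1, (10|11)=-1; sign (−1)^0·-1^4·-1^1 = -1.
(a,b)_7: α=0, u≡5; β=1, v≡3 (mod 7); (5|7)=-1, (3|7)=-1; sign (−1)^0·-1^1·-1^0 = -1.
(a,b)_3: α=-3, u≡2; β=-10, v≡1 (mod 3); (2|3)=-1, (1|3)=+1; sign (−1)^0·-1^-10·+1^-3 = +1.
(a,b)_37: α=0, u≡28; β=-2, v≡12 (mod 37); (28|37)=+1, (12|37)=+1; sign (−1)^0·+1^-2·+1^0 = +1.
(a,b)_13: α=1, u≡3; β=1, v≡9 (mod 13); (3|13)=+1, (9|13)=+1; sign (−1)^0·+1^1·+1^1 = +1.
(a,b)_2: α=-1, β=12; u≡3, v≡1 (mod 8); ε(u)ε(v)=1·0, αω(v)=-1·0, βω(u)=12·1; sum ≡ 0  ⇒  +1.
(a,b)_5: α=0, u≡2; β=1, v≡4 (mod 5); (2|5)=-1, (4|5)=+1; sign (−1)^0·-1^1·+1^0 = -1.
(-858, -455 / ℚ) ramifies at {5, 7, 11, ∞}: a division algebra.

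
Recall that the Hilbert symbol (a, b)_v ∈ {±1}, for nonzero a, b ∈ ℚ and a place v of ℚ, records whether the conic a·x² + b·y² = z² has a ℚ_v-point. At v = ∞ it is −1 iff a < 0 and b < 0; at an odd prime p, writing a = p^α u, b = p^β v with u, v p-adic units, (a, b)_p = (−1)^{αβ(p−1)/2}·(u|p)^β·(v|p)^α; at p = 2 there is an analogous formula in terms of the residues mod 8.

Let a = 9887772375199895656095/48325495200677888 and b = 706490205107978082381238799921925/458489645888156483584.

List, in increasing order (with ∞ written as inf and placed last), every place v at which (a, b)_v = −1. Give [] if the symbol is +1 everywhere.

Mod squares: a ≡ 17710, b ≡ 253. Check v ∈ {∞, 2, 3, 5, 7, 11, 19, 23, 29, 41}.
v=41: a=41^2·(≡9), b=41^2·(≡12) mod 41; (9|41)=+1, (12|41)=-1; (−1)^{2·2·20}·(+1)^2·(-1)^2 = +1.
v=∞: 17710 > 0 and 253 > 0  ⇒  (a,b)_∞ = +1.
v=7: a=7^7·(≡6), b=7^16·(≡2) mod 7; (6|7)=-1, (2|7)=+1; (−1)^{7·16·3}·(-1)^16·(+1)^7 = +1.
v=23: a=23^3·(≡7), b=23^5·(≡20) mod 23; (7|23)=-1, (20|23)=-1; (−1)^{3·5·11}·(-1)^5·(-1)^3 = -1.
v=2: v_2(a)=-19, v_2(b)=-14; units ≡ 7, 5 (mod 8); ε·ε+αω+βω = 1·0+-19·1+-14·0 ≡ 1  ⇒  (a,b)_2 = -1.
v=19: a=19^-4·(≡12), b=19^-6·(≡5) mod 19; (12|19)=-1, (5|19)=+1; (−1)^{-4·-6·9}·(-1)^-6·(+1)^-4 = +1.
v=11: a=11^5·(≡3), b=11^3·(≡4) mod 11; (3|11)=+1, (4|11)=+1; (−1)^{5·3·5}·(+1)^3·(+1)^5 = -1.
v=5: a=5^1·(≡3), b=5^2·(≡3) mod 5; (3|5)=-1, (3|5)=-1; (−1)^{1·2·2}·(-1)^2·(-1)^1 = -1.
v=29: a=29^-4·(≡1), b=29^-6·(≡27) mod 29; (1|29)=+1, (27|29)=-1; (−1)^{-4·-6·14}·(+1)^-6·(-1)^-4 = +1.
v=3: a=3^6·(≡1), b=3^10·(≡1) mod 3; (1|3)=+1, (1|3)=+1; (−1)^{6·10·1}·(+1)^10·(+1)^6 = +1.
(17710, 253 / ℚ) ramifies at {2, 5, 11, 23}: a division algebra.

[2, 5, 11, 23]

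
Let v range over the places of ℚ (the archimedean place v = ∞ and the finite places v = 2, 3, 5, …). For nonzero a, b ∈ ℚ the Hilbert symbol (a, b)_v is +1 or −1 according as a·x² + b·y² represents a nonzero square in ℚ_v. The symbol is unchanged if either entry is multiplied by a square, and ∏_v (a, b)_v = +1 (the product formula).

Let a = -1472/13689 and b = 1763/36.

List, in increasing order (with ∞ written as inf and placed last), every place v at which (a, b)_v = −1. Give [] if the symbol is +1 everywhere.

[23, 43]

(a, b) ≡ (-23, 1763) mod (ℚ^×)²; places V = {2, 3, 13, 23, 41, 43, ∞}.
(a,b)_∞: sgn(-23)=−, sgn(1763)=+, so +1.
(a,b)_2: α=6, β=-2; u≡1, v≡3 (mod 8); ε(u)ε(v)=0·1, αω(v)=6·1, βω(u)=-2·0; sum ≡ 0  ⇒  +1.
(a,b)_41: α=0, u≡32; β=1, v≡16 (mod 41); (32|41)=+1, (16|41)=+1; sign (−1)^0·+1^1·+1^0 = +1.
(a,b)_3: α=-4, u≡1; β=-2, v≡2 (mod 3); (1|3)=+1, (2|3)=-1; sign (−1)^0·+1^-2·-1^-4 = +1.
(a,b)_23: α=1, u≡7; β=0, v≡10 (mod 23); (7|23)=-1, (10|23)=-1; sign (−1)^0·-1^0·-1^1 = -1.
(a,b)_43: α=0, u≡28; β=1, v≡31 (mod 43); (28|43)=-1, (31|43)=+1; sign (−1)^0·-1^1·+1^0 = -1.
(a,b)_13: α=-2, u≡12; β=0, v≡6 (mod 13); (12|13)=+1, (6|13)=-1; sign (−1)^0·+1^0·-1^-2 = +1.
Ram(-23, 1763) = {23, 43}; no ℚ_23-point on the conic.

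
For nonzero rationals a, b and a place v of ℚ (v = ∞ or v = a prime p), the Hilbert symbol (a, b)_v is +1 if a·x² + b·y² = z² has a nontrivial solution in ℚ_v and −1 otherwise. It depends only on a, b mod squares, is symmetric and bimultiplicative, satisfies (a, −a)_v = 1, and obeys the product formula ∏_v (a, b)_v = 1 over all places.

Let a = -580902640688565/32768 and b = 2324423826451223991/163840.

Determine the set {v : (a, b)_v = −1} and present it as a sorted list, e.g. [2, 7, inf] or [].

[2, 5, 19, 29]

Mod squares: a ≡ -154570, b ≡ 225910. Check v ∈ {∞, 2, 3, 5, 13, 19, 29, 41}.
v=∞: -154570 < 0 and 225910 > 0  ⇒  (a,b)_∞ = +1.
v=29: a=29^1·(≡22), b=29^1·(≡27) mod 29; (22|29)=+1, (27|29)=-1; (−1)^{1·1·14}·(+1)^1·(-1)^1 = -1.
v=13: a=13^5·(≡8), b=13^6·(≡1) mod 13; (8|13)=-1, (1|13)=+1; (−1)^{5·6·6}·(-1)^6·(+1)^5 = +1.
v=41: a=41^1·(≡36), b=41^1·(≡8) mod 41; (36|41)=+1, (8|41)=+1; (−1)^{1·1·20}·(+1)^1·(+1)^1 = +1.
v=5: a=5^1·(≡4), b=5^-1·(≡2) mod 5; (4|5)=+1, (2|5)=-1; (−1)^{1·-1·2}·(+1)^-1·(-1)^1 = -1.
v=2: v_2(a)=-15, v_2(b)=-15; units ≡ 3, 3 (mod 8); ε·ε+αω+βω = 1·1+-15·1+-15·1 ≡ 1  ⇒  (a,b)_2 = -1.
v=3: a=3^6·(≡2), b=3^10·(≡1) mod 3; (2|3)=-1, (1|3)=+1; (−1)^{6·10·1}·(-1)^10·(+1)^6 = +1.
v=19: a=19^2·(≡10), b=19^3·(≡12) mod 19; (10|19)=-1, (12|19)=-1; (−1)^{2·3·9}·(-1)^3·(-1)^2 = -1.
|Ram(-154570, 225910)| = 4, even; anisotropic at {2, 5, 19, 29}.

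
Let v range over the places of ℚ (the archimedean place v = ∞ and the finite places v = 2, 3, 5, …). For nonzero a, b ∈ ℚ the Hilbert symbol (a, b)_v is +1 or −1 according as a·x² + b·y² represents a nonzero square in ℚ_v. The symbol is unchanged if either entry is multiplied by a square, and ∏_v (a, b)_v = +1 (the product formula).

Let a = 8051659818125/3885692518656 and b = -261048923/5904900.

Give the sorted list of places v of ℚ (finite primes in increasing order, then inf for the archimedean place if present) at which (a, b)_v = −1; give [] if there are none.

[7, 17]

Mod squares: a ≡ 2261, b ≡ -323. Check v ∈ {∞, 2, 3, 5, 7, 11, 13, 17, 19, 29, 31}.
v=3: a=3^-12·(≡2), b=3^-10·(≡1) mod 3; (2|3)=-1, (1|3)=+1; (−1)^{-12·-10·1}·(-1)^-10·(+1)^-12 = +1.
v=11: a=11^2·(≡8), b=11^0·(≡8) mod 11; (8|11)=-1, (8|11)=-1; (−1)^{2·0·5}·(-1)^0·(-1)^2 = +1.
v=17: a=17^1·(≡11), b=17^1·(≡9) mod 17; (11|17)=-1, (9|17)=+1; (−1)^{1·1·8}·(-1)^1·(+1)^1 = -1.
v=5: a=5^4·(≡4), b=5^-2·(≡2) mod 5; (4|5)=+1, (2|5)=-1; (−1)^{4·-2·2}·(+1)^-2·(-1)^4 = +1.
v=29: a=29^0·(≡9), b=29^2·(≡6) mod 29; (9|29)=+1, (6|29)=+1; (−1)^{0·2·14}·(+1)^2·(+1)^0 = +1.
v=7: a=7^3·(≡2), b=7^0·(≡5) mod 7; (2|7)=+1, (5|7)=-1; (−1)^{3·0·3}·(+1)^0·(-1)^3 = -1.
v=31: a=31^2·(≡27), b=31^2·(≡16) mod 31; (27|31)=-1, (16|31)=+1; (−1)^{2·2·15}·(-1)^2·(+1)^2 = +1.
v=13: a=13^-4·(≡3), b=13^0·(≡8) mod 13; (3|13)=+1, (8|13)=-1; (−1)^{-4·0·6}·(+1)^0·(-1)^-4 = +1.
v=2: v_2(a)=-8, v_2(b)=-2; units ≡ 5, 5 (mod 8); ε·ε+αω+βω = 0·0+-8·1+-2·1 ≡ 0  ⇒  (a,b)_2 = +1.
v=∞: 2261 > 0 and -323 < 0  ⇒  (a,b)_∞ = +1.
v=19: a=19^1·(≡5), b=19^1·(≡18) mod 19; (5|19)=+1, (18|19)=-1; (−1)^{1·1·9}·(+1)^1·(-1)^1 = +1.
|Ram(2261, -323)| = 2, even; anisotropic at {7, 17}.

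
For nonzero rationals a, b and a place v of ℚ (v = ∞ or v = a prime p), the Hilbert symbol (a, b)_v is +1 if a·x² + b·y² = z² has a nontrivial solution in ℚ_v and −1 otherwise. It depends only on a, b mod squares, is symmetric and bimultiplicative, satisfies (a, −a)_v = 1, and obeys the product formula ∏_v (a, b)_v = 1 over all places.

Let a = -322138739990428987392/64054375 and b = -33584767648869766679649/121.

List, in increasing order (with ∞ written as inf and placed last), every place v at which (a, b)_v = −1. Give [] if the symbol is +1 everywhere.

Mod squares: a ≡ -10101, b ≡ -41. Check v ∈ {∞, 2, 3, 5, 7, 11, 13, 19, 23, 37, 41}.
v=23: a=23^0·(≡19), b=23^2·(≡15) mod 23; (19|23)=-1, (15|23)=-1; (−1)^{0·2·11}·(-1)^2·(-1)^0 = +1.
v=11: a=11^-4·(≡10), b=11^-2·(≡9) mod 11; (10|11)=-1, (9|11)=+1; (−1)^{-4·-2·5}·(-1)^-2·(+1)^-4 = +1.
v=7: a=7^-1·(≡3), b=7^0·(≡1) mod 7; (3|7)=-1, (1|7)=+1; (−1)^{-1·0·3}·(-1)^0·(+1)^-1 = +1.
v=37: a=37^1·(≡23), b=37^2·(≡25) mod 37; (23|37)=-1, (25|37)=+1; (−1)^{1·2·18}·(-1)^2·(+1)^1 = +1.
v=2: v_2(a)=12, v_2(b)=0; units ≡ 3, 7 (mod 8); ε·ε+αω+βω = 1·1+12·0+0·1 ≡ 1  ⇒  (a,b)_2 = -1.
v=5: a=5^-4·(≡4), b=5^0·(≡1) mod 5; (4|5)=+1, (1|5)=+1; (−1)^{-4·0·2}·(+1)^0·(+1)^-4 = +1.
v=∞: -10101 < 0 and -41 < 0  ⇒  (a,b)_∞ = -1.
v=19: a=19^2·(≡6), b=19^2·(≡7) mod 19; (6|19)=+1, (7|19)=+1; (−1)^{2·2·9}·(+1)^2·(+1)^2 = +1.
v=41: a=41^2·(≡28), b=41^5·(≡9) mod 41; (28|41)=-1, (9|41)=+1; (−1)^{2·5·20}·(-1)^5·(+1)^2 = -1.
v=13: a=13^3·(≡4), b=13^2·(≡2) mod 13; (4|13)=+1, (2|13)=-1; (−1)^{3·2·6}·(+1)^2·(-1)^3 = -1.
v=3: a=3^13·(≡2), b=3^8·(≡1) mod 3; (2|3)=-1, (1|3)=+1; (−1)^{13·8·1}·(-1)^8·(+1)^13 = +1.
Ram(-10101, -41) = {2, 13, 41, ∞}; no ℚ_2-point on the conic.

[2, 13, 41, inf]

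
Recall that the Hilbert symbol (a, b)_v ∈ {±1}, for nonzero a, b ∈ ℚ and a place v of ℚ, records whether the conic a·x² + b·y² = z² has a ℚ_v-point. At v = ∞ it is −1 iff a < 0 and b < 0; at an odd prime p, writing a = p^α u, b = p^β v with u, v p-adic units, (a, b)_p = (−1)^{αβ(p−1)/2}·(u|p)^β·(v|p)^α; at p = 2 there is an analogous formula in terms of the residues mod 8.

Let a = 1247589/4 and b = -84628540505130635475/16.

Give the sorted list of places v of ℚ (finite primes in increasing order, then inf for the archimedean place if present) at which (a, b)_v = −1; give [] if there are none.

[11, 17, 23, 37]

(a, b) ≡ (2829, -19573851) mod (ℚ^×)²; places V = {2, 3, 5, 7, 11, 17, 23, 37, 41, ∞}.
(a,b)_23: α=1, u≡8; β=3, v≡13 (mod 23); (8|23)=+1, (13|23)=+1; sign (−1)^1·+1^3·+1^1 = -1.
(a,b)_3: α=3, u≡1; β=5, v≡2 (mod 3); (1|3)=+1, (2|3)=-1; sign (−1)^1·+1^5·-1^3 = +1.
(a,b)_7: α=2, u≡4; β=4, v≡2 (mod 7); (4|7)=+1, (2|7)=+1; sign (−1)^0·+1^4·+1^2 = +1.
(a,b)_11: α=0, u≡6; β=1, v≡7 (mod 11); (6|11)=-1, (7|11)=-1; sign (−1)^0·-1^1·-1^0 = -1.
(a,b)_∞: sgn(2829)=+, sgn(-19573851)=−, so +1.
(a,b)_41: α=1, u≡12; β=3, v≡29 (mod 41); (12|41)=-1, (29|41)=-1; sign (−1)^0·-1^3·-1^1 = +1.
(a,b)_17: α=0, u≡11; β=1, v≡3 (mod 17); (11|17)=-1, (3|17)=-1; sign (−1)^0·-1^1·-1^0 = -1.
(a,b)_5: α=0, u≡1; β=2, v≡1 (mod 5); (1|5)=+1, (1|5)=+1; sign (−1)^0·+1^2·+1^0 = +1.
(a,b)_2: α=-2, β=-4; u≡5, v≡5 (mod 8); ε(u)ε(v)=0·0, αω(v)=-2·1, βω(u)=-4·1; sum ≡ 0  ⇒  +1.
(a,b)_37: α=0, u≡15; β=1, v≡25 (mod 37); (15|37)=-1, (25|37)=+1; sign (−1)^0·-1^1·+1^0 = -1.
(2829, -19573851 / ℚ) ramifies at {11, 17, 23, 37}: a division algebra.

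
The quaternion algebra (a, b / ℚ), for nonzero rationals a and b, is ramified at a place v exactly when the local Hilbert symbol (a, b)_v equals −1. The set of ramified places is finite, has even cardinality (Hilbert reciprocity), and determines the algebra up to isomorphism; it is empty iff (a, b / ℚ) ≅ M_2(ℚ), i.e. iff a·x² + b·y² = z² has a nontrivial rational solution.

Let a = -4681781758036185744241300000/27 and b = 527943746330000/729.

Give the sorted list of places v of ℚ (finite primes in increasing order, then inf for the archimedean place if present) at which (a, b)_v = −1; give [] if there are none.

[3, 5]

Mod squares: a ≡ -14790, b ≡ 4433. Check v ∈ {∞, 2, 3, 5, 7, 11, 13, 17, 29, 31}.
v=2: v_2(a)=5, v_2(b)=4; units ≡ 5, 1 (mod 8); ε·ε+αω+βω = 0·0+5·0+4·1 ≡ 0  ⇒  (a,b)_2 = +1.
v=31: a=31^2·(≡7), b=31^1·(≡14) mod 31; (7|31)=+1, (14|31)=+1; (−1)^{2·1·15}·(+1)^1·(+1)^2 = +1.
v=11: a=11^2·(≡4), b=11^1·(≡10) mod 11; (4|11)=+1, (10|11)=-1; (−1)^{2·1·5}·(+1)^1·(-1)^2 = +1.
v=∞: -14790 < 0 and 4433 > 0  ⇒  (a,b)_∞ = +1.
v=13: a=13^4·(≡3), b=13^1·(≡12) mod 13; (3|13)=+1, (12|13)=+1; (−1)^{4·1·6}·(+1)^1·(+1)^4 = +1.
v=17: a=17^3·(≡12), b=17^2·(≡8) mod 17; (12|17)=-1, (8|17)=+1; (−1)^{3·2·8}·(-1)^2·(+1)^3 = +1.
v=7: a=7^6·(≡1), b=7^2·(≡2) mod 7; (1|7)=+1, (2|7)=+1; (−1)^{6·2·3}·(+1)^2·(+1)^6 = +1.
v=5: a=5^5·(≡2), b=5^4·(≡2) mod 5; (2|5)=-1, (2|5)=-1; (−1)^{5·4·2}·(-1)^4·(-1)^5 = -1.
v=29: a=29^3·(≡19), b=29^2·(≡16) mod 29; (19|29)=-1, (16|29)=+1; (−1)^{3·2·14}·(-1)^2·(+1)^3 = +1.
v=3: a=3^-3·(≡2), b=3^-6·(≡2) mod 3; (2|3)=-1, (2|3)=-1; (−1)^{-3·-6·1}·(-1)^-6·(-1)^-3 = -1.
(-14790, 4433 / ℚ) ramifies at {3, 5}: a division algebra.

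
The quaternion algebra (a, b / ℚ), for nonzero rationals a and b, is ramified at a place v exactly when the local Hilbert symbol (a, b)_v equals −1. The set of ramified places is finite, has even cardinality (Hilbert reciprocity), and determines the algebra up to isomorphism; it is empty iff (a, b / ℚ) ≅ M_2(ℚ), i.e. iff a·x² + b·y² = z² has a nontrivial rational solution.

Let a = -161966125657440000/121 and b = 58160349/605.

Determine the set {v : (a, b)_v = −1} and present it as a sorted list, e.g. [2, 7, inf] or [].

(a, b) ≡ (-39, 1105) mod (ℚ^×)²; places V = {2, 3, 5, 11, 13, 17, 19, ∞}.
(a,b)_∞: sgn(-39)=−, sgn(1105)=+, so +1.
(a,b)_19: α=0, u≡18; β=2, v≡10 (mod 19); (18|19)=-1, (10|19)=-1; sign (−1)^0·-1^2·-1^0 = +1.
(a,b)_13: α=3, u≡9; β=1, v≡2 (mod 13); (9|13)=+1, (2|13)=-1; sign (−1)^0·+1^1·-1^3 = -1.
(a,b)_17: α=2, u≡11; β=1, v≡10 (mod 17); (11|17)=-1, (10|17)=-1; sign (−1)^0·-1^1·-1^2 = -1.
(a,b)_3: α=13, u≡2; β=6, v≡1 (mod 3); (2|3)=-1, (1|3)=+1; sign (−1)^0·-1^6·+1^13 = +1.
(a,b)_5: α=4, u≡1; β=-1, v≡4 (mod 5); (1|5)=+1, (4|5)=+1; sign (−1)^0·+1^-1·+1^4 = +1.
(a,b)_2: α=8, β=0; u≡1, v≡1 (mod 8); ε(u)ε(v)=0·0, αω(v)=8·0, βω(u)=0·0; sum ≡ 0  ⇒  +1.
(a,b)_11: α=-2, u≡5; β=-2, v≡1 (mod 11); (5|11)=+1, (1|11)=+1; sign (−1)^0·+1^-2·+1^-2 = +1.
|Ram(-39, 1105)| = 2, even; anisotropic at {13, 17}.

[13, 17]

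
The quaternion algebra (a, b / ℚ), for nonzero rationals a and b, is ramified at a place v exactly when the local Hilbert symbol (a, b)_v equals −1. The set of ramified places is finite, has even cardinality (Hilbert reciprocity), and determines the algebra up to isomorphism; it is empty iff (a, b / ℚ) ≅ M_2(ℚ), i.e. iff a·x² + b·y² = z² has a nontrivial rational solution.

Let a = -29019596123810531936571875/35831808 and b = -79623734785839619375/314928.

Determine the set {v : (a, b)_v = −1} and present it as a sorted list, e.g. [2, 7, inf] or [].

[2, 5, 17, inf]

Mod squares: a ≡ -105, b ≡ -74613. Check v ∈ {∞, 2, 3, 5, 7, 11, 13, 17, 19}.
v=17: a=17^2·(≡12), b=17^3·(≡14) mod 17; (12|17)=-1, (14|17)=-1; (−1)^{2·3·8}·(-1)^3·(-1)^2 = -1.
v=5: a=5^5·(≡4), b=5^4·(≡3) mod 5; (4|5)=+1, (3|5)=-1; (−1)^{5·4·2}·(+1)^4·(-1)^5 = -1.
v=7: a=7^7·(≡6), b=7^5·(≡1) mod 7; (6|7)=-1, (1|7)=+1; (−1)^{7·5·3}·(-1)^5·(+1)^7 = +1.
v=3: a=3^-7·(≡1), b=3^-9·(≡2) mod 3; (1|3)=+1, (2|3)=-1; (−1)^{-7·-9·1}·(+1)^-9·(-1)^-7 = +1.
v=∞: -105 < 0 and -74613 < 0  ⇒  (a,b)_∞ = -1.
v=19: a=19^4·(≡4), b=19^3·(≡16) mod 19; (4|19)=+1, (16|19)=+1; (−1)^{4·3·9}·(+1)^3·(+1)^4 = +1.
v=2: v_2(a)=-14, v_2(b)=-4; units ≡ 7, 3 (mod 8); ε·ε+αω+βω = 1·1+-14·1+-4·0 ≡ 1  ⇒  (a,b)_2 = -1.
v=11: a=11^6·(≡9), b=11^3·(≡3) mod 11; (9|11)=+1, (3|11)=+1; (−1)^{6·3·5}·(+1)^3·(+1)^6 = +1.
v=13: a=13^2·(≡9), b=13^2·(≡8) mod 13; (9|13)=+1, (8|13)=-1; (−1)^{2·2·6}·(+1)^2·(-1)^2 = +1.
Ram(-105, -74613) = {2, 5, 17, ∞}; no ℚ_2-point on the conic.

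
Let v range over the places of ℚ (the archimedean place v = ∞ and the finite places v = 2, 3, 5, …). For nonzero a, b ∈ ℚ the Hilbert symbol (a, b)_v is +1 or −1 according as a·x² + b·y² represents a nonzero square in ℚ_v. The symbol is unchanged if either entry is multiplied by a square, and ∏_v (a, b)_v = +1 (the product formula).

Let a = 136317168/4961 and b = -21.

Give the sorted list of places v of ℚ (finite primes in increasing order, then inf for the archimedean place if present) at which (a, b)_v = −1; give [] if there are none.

[2, 7, 13, 29]

(a, b) ≡ (479167, -21) mod (ℚ^×)²; places V = {2, 3, 7, 11, 13, 29, 31, 41, ∞}.
(a,b)_∞: sgn(479167)=+, sgn(-21)=−, so +1.
(a,b)_31: α=1, u≡9; β=0, v≡10 (mod 31); (9|31)=+1, (10|31)=+1; sign (−1)^0·+1^0·+1^1 = +1.
(a,b)_41: α=-1, u≡21; β=0, v≡20 (mod 41); (21|41)=+1, (20|41)=+1; sign (−1)^0·+1^0·+1^-1 = +1.
(a,b)_3: α=6, u≡1; β=1, v≡2 (mod 3); (1|3)=+1, (2|3)=-1; sign (−1)^0·+1^1·-1^6 = +1.
(a,b)_29: α=1, u≡20; β=0, v≡8 (mod 29); (20|29)=+1, (8|29)=-1; sign (−1)^0·+1^0·-1^1 = -1.
(a,b)_11: α=-2, u≡8; β=0, v≡1 (mod 11); (8|11)=-1, (1|11)=+1; sign (−1)^0·-1^0·+1^-2 = +1.
(a,b)_13: α=1, u≡4; β=0, v≡5 (mod 13); (4|13)=+1, (5|13)=-1; sign (−1)^0·+1^0·-1^1 = -1.
(a,b)_7: α=0, u≡3; β=1, v≡4 (mod 7); (3|7)=-1, (4|7)=+1; sign (−1)^0·-1^1·+1^0 = -1.
(a,b)_2: α=4, β=0; u≡7, v≡3 (mod 8); ε(u)ε(v)=1·1, αω(v)=4·1, βω(u)=0·0; sum ≡ 1  ⇒  -1.
Ram(479167, -21) = {2, 7, 13, 29}; no ℚ_2-point on the conic.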